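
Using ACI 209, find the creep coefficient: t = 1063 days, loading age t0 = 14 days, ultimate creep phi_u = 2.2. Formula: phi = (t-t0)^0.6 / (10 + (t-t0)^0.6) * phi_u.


dt = 1063 - 14 = 1049
phi = 1049^0.6 / (10 + 1049^0.6) * 2.2
= 1.906

1.906


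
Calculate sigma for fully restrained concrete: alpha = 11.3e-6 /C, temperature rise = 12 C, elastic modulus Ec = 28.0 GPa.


sigma = alpha * dT * Ec
= 11.3e-6 * 12 * 28.0 * 1000
= 3.797 MPa

3.797


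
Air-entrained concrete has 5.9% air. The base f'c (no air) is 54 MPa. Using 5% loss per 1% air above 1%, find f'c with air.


Strength loss = (5.9 - 1) * 5 = 24.5%
f'c = 54 * (1 - 24.5/100)
= 40.77 MPa

40.77


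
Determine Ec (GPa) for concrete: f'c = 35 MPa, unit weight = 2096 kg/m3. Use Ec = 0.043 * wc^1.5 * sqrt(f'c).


Ec = 0.043 * 2096^1.5 * sqrt(35) / 1000
= 24.41 GPa

24.41


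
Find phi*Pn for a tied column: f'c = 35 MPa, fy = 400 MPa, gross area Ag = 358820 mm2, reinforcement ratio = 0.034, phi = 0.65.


Ast = rho * Ag = 0.034 * 358820 = 12199.88 mm2
phi*Pn = 0.65 * 0.80 * (0.85 * 35 * (358820 - 12199.88) + 400 * 12199.88) / 1000
= 7899.79 kN

7899.79


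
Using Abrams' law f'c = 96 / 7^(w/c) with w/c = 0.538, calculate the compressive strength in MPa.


f'c = 96 / 7^0.538
= 96 / 2.849
= 33.7 MPa

33.7


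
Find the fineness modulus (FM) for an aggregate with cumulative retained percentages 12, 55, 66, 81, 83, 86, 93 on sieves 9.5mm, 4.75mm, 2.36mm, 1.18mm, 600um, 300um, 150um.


FM = sum(cumulative % retained) / 100
= 476 / 100
= 4.76

4.76


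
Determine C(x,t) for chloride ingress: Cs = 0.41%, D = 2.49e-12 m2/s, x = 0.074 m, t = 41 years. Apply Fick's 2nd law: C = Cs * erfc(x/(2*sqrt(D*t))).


t_seconds = 41 * 365.25 * 24 * 3600 = 1293861600.0 s
arg = 0.074 / (2 * sqrt(2.49e-12 * 1293861600.0))
= 0.6519
erfc(0.6519) = 0.3566
C = 0.41 * 0.3566 = 0.1462%

0.1462


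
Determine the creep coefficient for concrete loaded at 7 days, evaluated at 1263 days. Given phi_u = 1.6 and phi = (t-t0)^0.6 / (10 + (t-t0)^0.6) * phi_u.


dt = 1263 - 7 = 1256
phi = 1256^0.6 / (10 + 1256^0.6) * 1.6
= 1.406

1.406


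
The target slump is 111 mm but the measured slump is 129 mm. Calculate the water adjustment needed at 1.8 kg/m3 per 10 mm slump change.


Difference = 111 - 129 = -18 mm
Water adjustment = -18 * 1.8 / 10 = -3.2 kg/m3

-3.2


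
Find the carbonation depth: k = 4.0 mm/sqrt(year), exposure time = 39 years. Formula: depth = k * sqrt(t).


depth = k * sqrt(t)
= 4.0 * sqrt(39)
= 24.98 mm

24.98


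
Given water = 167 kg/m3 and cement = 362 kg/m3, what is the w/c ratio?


w/c = water / cement
w/c = 167 / 362 = 0.461

0.461


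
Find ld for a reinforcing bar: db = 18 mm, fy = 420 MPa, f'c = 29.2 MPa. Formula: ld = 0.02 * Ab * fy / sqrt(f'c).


Ab = pi * 18^2 / 4 = 254.469 mm2
ld = 0.02 * 254.469 * 420 / sqrt(29.2)
= 395.6 mm

395.6


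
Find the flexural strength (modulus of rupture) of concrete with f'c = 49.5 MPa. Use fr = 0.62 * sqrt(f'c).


fr = 0.62 * sqrt(49.5)
= 4.362 MPa

4.362


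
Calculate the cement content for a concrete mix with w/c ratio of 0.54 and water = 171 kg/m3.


Cement = water / (w/c)
= 171 / 0.54
= 316.7 kg/m3

316.7


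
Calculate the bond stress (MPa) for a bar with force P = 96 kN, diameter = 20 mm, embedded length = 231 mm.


u = P / (pi * db * ld)
= 96 * 1000 / (pi * 20 * 231)
= 6.614 MPa

6.614


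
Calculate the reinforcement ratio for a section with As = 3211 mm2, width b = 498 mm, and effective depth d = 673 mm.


rho = As / (b * d)
= 3211 / (498 * 673)
= 0.0096

0.0096


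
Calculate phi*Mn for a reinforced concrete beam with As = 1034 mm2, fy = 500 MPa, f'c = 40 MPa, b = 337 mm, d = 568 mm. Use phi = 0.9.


a = As * fy / (0.85 * f'c * b)
= 1034 * 500 / (0.85 * 40 * 337)
= 45.1213 mm
Mn = As * fy * (d - a/2) / 10^6
= 281.9921 kN-m
phi*Mn = 0.9 * 281.9921 = 253.79 kN-m

253.79


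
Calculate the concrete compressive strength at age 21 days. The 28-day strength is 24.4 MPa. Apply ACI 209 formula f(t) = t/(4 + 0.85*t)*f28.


f(21) = 21 / (4 + 0.85 * 21) * 24.4
= 21 / 21.85 * 24.4
= 23.45 MPa

23.45


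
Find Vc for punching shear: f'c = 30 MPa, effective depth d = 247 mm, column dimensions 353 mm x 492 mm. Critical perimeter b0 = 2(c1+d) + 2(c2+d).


b0 = 2*(353 + 247) + 2*(492 + 247) = 2678 mm
Vc = 0.33 * sqrt(30) * 2678 * 247 / 1000
= 1195.59 kN

1195.59


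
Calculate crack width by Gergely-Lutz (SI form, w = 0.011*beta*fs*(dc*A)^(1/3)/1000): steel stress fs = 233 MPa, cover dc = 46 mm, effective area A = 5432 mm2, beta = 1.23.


w = 0.011 * beta * fs * (dc * A)^(1/3) / 1000
= 0.011 * 1.23 * 233 * (46 * 5432)^(1/3) / 1000
= 0.199 mm

0.199


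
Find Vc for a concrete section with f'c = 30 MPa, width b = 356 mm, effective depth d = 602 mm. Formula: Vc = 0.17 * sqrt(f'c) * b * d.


Vc = 0.17 * sqrt(30) * 356 * 602 / 1000
= 199.55 kN

199.55


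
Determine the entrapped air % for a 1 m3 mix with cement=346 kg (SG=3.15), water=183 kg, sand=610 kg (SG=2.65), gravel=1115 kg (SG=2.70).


Vol cement = 346 / (3.15 * 1000) = 0.109841 m3
Vol water = 183 / 1000 = 0.183 m3
Vol sand = 610 / (2.65 * 1000) = 0.230189 m3
Vol gravel = 1115 / (2.70 * 1000) = 0.412963 m3
Total solid + water volume = 0.935993 m3
Air = (1 - 0.935993) * 100 = 6.4%

6.4


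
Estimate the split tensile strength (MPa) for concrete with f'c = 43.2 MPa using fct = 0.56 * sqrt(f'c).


fct = 0.56 * sqrt(43.2)
= 0.56 * 6.573
= 3.681 MPa

3.681


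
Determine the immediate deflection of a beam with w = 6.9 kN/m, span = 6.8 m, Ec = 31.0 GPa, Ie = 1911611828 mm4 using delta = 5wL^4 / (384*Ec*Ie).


Convert: L = 6.8 m = 6800 mm, Ec = 31.0 GPa = 31000 MPa
delta = 5 * 6.9 * 6800^4 / (384 * 31000 * 1911611828)
= 3.24 mm

3.24


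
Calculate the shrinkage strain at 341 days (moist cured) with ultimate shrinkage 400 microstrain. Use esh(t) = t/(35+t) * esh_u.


esh(341) = 341 / (35 + 341) * 400
= 341 / 376 * 400
= 362.8 microstrain

362.8


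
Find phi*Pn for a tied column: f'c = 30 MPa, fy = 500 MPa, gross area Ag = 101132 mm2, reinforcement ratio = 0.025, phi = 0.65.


Ast = rho * Ag = 0.025 * 101132 = 2528.3 mm2
phi*Pn = 0.65 * 0.80 * (0.85 * 30 * (101132 - 2528.3) + 500 * 2528.3) / 1000
= 1964.84 kN

1964.84


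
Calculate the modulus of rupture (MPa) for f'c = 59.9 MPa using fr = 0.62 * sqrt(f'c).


fr = 0.62 * sqrt(59.9)
= 4.798 MPa

4.798


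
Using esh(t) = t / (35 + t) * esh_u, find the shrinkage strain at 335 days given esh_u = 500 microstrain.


esh(335) = 335 / (35 + 335) * 500
= 335 / 370 * 500
= 452.7 microstrain

452.7


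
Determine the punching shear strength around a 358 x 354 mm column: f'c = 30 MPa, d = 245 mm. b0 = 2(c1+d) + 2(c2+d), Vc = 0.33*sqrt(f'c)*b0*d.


b0 = 2*(358 + 245) + 2*(354 + 245) = 2404 mm
Vc = 0.33 * sqrt(30) * 2404 * 245 / 1000
= 1064.57 kN

1064.57


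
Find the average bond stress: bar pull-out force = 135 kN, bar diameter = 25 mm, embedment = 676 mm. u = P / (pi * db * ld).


u = P / (pi * db * ld)
= 135 * 1000 / (pi * 25 * 676)
= 2.543 MPa

2.543


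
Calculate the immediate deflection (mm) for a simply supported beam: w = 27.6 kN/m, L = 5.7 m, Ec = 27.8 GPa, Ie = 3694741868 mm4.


Convert: L = 5.7 m = 5700 mm, Ec = 27.8 GPa = 27800 MPa
delta = 5 * 27.6 * 5700^4 / (384 * 27800 * 3694741868)
= 3.69 mm

3.69


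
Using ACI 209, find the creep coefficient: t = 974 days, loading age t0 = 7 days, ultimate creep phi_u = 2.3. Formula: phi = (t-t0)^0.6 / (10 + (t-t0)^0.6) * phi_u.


dt = 974 - 7 = 967
phi = 967^0.6 / (10 + 967^0.6) * 2.3
= 1.98

1.98


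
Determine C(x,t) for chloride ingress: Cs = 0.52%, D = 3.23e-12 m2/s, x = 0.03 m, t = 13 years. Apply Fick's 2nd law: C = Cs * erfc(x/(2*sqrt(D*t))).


t_seconds = 13 * 365.25 * 24 * 3600 = 410248800.0 s
arg = 0.03 / (2 * sqrt(3.23e-12 * 410248800.0))
= 0.4121
erfc(0.4121) = 0.5601
C = 0.52 * 0.5601 = 0.2912%

0.2912


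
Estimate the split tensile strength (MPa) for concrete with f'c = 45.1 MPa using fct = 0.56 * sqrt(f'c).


fct = 0.56 * sqrt(45.1)
= 0.56 * 6.716
= 3.761 MPa

3.761


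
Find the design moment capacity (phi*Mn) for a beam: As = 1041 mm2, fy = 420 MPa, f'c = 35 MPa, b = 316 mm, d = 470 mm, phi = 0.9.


a = As * fy / (0.85 * f'c * b)
= 1041 * 420 / (0.85 * 35 * 316)
= 46.5078 mm
Mn = As * fy * (d - a/2) / 10^6
= 195.3263 kN-m
phi*Mn = 0.9 * 195.3263 = 175.79 kN-m

175.79


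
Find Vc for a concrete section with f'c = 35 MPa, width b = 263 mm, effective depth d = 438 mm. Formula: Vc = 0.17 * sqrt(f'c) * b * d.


Vc = 0.17 * sqrt(35) * 263 * 438 / 1000
= 115.85 kN

115.85


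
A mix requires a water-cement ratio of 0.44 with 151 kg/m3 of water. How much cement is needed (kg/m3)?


Cement = water / (w/c)
= 151 / 0.44
= 343.2 kg/m3

343.2


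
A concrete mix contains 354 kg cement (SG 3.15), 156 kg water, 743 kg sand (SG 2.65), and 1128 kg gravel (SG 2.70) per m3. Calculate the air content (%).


Vol cement = 354 / (3.15 * 1000) = 0.112381 m3
Vol water = 156 / 1000 = 0.156 m3
Vol sand = 743 / (2.65 * 1000) = 0.280377 m3
Vol gravel = 1128 / (2.70 * 1000) = 0.417778 m3
Total solid + water volume = 0.966536 m3
Air = (1 - 0.966536) * 100 = 3.35%

3.35


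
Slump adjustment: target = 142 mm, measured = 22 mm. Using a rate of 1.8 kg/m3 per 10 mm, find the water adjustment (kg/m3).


Difference = 142 - 22 = 120 mm
Water adjustment = 120 * 1.8 / 10 = 21.6 kg/m3

21.6


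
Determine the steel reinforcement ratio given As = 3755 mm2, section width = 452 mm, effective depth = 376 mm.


rho = As / (b * d)
= 3755 / (452 * 376)
= 0.0221

0.0221


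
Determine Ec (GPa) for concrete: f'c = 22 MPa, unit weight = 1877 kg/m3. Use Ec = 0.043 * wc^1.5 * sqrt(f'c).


Ec = 0.043 * 1877^1.5 * sqrt(22) / 1000
= 16.4 GPa

16.4


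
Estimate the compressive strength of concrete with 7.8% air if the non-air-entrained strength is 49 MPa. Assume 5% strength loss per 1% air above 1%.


Strength loss = (7.8 - 1) * 5 = 34.0%
f'c = 49 * (1 - 34.0/100)
= 32.34 MPa

32.34


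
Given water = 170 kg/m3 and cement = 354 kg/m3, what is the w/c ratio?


w/c = water / cement
w/c = 170 / 354 = 0.48

0.48


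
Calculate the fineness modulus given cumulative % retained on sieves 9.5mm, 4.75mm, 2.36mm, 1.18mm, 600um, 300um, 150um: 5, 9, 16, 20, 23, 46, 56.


FM = sum(cumulative % retained) / 100
= 175 / 100
= 1.75

1.75


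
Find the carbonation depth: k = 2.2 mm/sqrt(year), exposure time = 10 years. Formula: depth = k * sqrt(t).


depth = k * sqrt(t)
= 2.2 * sqrt(10)
= 6.96 mm

6.96


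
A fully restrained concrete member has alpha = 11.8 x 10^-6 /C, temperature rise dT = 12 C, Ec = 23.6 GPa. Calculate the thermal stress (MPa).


sigma = alpha * dT * Ec
= 11.8e-6 * 12 * 23.6 * 1000
= 3.342 MPa

3.342


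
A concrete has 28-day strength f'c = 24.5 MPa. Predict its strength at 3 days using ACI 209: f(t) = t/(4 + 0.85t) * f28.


f(3) = 3 / (4 + 0.85 * 3) * 24.5
= 3 / 6.55 * 24.5
= 11.22 MPa

11.22


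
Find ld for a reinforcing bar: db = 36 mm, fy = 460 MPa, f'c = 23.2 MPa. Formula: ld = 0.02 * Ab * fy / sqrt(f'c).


Ab = pi * 36^2 / 4 = 1017.876 mm2
ld = 0.02 * 1017.876 * 460 / sqrt(23.2)
= 1944.2 mm

1944.2


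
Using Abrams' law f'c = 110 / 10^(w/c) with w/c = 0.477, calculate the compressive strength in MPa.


f'c = 110 / 10^0.477
= 110 / 2.999
= 36.68 MPa

36.68


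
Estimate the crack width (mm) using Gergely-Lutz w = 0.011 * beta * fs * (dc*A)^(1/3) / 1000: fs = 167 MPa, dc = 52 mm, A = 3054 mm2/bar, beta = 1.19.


w = 0.011 * beta * fs * (dc * A)^(1/3) / 1000
= 0.011 * 1.19 * 167 * (52 * 3054)^(1/3) / 1000
= 0.118 mm

0.118


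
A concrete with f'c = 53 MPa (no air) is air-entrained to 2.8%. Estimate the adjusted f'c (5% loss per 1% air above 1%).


Strength loss = (2.8 - 1) * 5 = 9.0%
f'c = 53 * (1 - 9.0/100)
= 48.23 MPa

48.23


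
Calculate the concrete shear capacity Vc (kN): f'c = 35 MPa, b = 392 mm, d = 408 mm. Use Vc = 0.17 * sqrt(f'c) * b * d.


Vc = 0.17 * sqrt(35) * 392 * 408 / 1000
= 160.85 kN

160.85


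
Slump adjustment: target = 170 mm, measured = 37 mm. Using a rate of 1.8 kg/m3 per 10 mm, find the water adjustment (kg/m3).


Difference = 170 - 37 = 133 mm
Water adjustment = 133 * 1.8 / 10 = 23.9 kg/m3

23.9


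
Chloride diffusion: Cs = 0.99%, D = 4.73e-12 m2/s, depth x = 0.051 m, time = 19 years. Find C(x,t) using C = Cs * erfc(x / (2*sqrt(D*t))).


t_seconds = 19 * 365.25 * 24 * 3600 = 599594400.0 s
arg = 0.051 / (2 * sqrt(4.73e-12 * 599594400.0))
= 0.4788
erfc(0.4788) = 0.4983
C = 0.99 * 0.4983 = 0.4933%

0.4933


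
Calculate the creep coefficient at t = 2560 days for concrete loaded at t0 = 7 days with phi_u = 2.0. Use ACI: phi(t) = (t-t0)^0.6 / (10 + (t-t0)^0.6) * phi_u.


dt = 2560 - 7 = 2553
phi = 2553^0.6 / (10 + 2553^0.6) * 2.0
= 1.834

1.834


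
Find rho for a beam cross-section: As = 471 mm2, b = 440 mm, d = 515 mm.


rho = As / (b * d)
= 471 / (440 * 515)
= 0.0021

0.0021


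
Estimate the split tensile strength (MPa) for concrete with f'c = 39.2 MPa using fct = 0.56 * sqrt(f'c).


fct = 0.56 * sqrt(39.2)
= 0.56 * 6.261
= 3.506 MPa

3.506


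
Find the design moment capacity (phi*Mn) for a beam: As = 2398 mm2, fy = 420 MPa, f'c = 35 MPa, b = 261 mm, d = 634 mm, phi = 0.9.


a = As * fy / (0.85 * f'c * b)
= 2398 * 420 / (0.85 * 35 * 261)
= 129.7093 mm
Mn = As * fy * (d - a/2) / 10^6
= 573.2204 kN-m
phi*Mn = 0.9 * 573.2204 = 515.9 kN-m

515.9


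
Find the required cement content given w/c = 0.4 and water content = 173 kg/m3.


Cement = water / (w/c)
= 173 / 0.4
= 432.5 kg/m3

432.5


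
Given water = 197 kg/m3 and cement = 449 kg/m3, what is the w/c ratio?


w/c = water / cement
w/c = 197 / 449 = 0.439

0.439


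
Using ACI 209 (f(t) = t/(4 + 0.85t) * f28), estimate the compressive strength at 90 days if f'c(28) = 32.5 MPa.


f(90) = 90 / (4 + 0.85 * 90) * 32.5
= 90 / 80.5 * 32.5
= 36.34 MPa

36.34


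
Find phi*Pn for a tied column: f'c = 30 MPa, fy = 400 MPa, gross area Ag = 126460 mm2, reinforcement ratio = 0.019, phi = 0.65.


Ast = rho * Ag = 0.019 * 126460 = 2402.74 mm2
phi*Pn = 0.65 * 0.80 * (0.85 * 30 * (126460 - 2402.74) + 400 * 2402.74) / 1000
= 2144.77 kN

2144.77


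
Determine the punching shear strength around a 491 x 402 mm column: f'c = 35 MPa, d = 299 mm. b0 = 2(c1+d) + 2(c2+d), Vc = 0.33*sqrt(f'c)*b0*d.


b0 = 2*(491 + 299) + 2*(402 + 299) = 2982 mm
Vc = 0.33 * sqrt(35) * 2982 * 299 / 1000
= 1740.71 kN

1740.71


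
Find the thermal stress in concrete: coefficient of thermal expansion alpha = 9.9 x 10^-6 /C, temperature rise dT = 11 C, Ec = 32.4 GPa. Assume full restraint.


sigma = alpha * dT * Ec
= 9.9e-6 * 11 * 32.4 * 1000
= 3.528 MPa

3.528


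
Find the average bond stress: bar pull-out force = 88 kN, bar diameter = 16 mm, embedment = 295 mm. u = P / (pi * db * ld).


u = P / (pi * db * ld)
= 88 * 1000 / (pi * 16 * 295)
= 5.935 MPa

5.935


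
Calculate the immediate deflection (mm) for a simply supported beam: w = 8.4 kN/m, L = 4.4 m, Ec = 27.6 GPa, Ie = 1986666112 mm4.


Convert: L = 4.4 m = 4400 mm, Ec = 27.6 GPa = 27600 MPa
delta = 5 * 8.4 * 4400^4 / (384 * 27600 * 1986666112)
= 0.75 mm

0.75


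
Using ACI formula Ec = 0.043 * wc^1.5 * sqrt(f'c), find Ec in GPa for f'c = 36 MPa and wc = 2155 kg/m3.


Ec = 0.043 * 2155^1.5 * sqrt(36) / 1000
= 25.81 GPa

25.81


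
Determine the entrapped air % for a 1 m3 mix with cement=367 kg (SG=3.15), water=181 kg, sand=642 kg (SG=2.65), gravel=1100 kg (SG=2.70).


Vol cement = 367 / (3.15 * 1000) = 0.116508 m3
Vol water = 181 / 1000 = 0.181 m3
Vol sand = 642 / (2.65 * 1000) = 0.242264 m3
Vol gravel = 1100 / (2.70 * 1000) = 0.407407 m3
Total solid + water volume = 0.947179 m3
Air = (1 - 0.947179) * 100 = 5.28%

5.28


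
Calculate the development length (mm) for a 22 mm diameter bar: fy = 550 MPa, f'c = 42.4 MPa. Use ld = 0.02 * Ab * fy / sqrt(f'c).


Ab = pi * 22^2 / 4 = 380.133 mm2
ld = 0.02 * 380.133 * 550 / sqrt(42.4)
= 642.2 mm

642.2


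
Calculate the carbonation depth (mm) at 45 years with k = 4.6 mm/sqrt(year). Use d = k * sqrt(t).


depth = k * sqrt(t)
= 4.6 * sqrt(45)
= 30.86 mm

30.86


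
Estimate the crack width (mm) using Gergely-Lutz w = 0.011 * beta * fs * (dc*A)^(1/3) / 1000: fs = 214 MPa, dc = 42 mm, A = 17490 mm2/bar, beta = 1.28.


w = 0.011 * beta * fs * (dc * A)^(1/3) / 1000
= 0.011 * 1.28 * 214 * (42 * 17490)^(1/3) / 1000
= 0.272 mm

0.272


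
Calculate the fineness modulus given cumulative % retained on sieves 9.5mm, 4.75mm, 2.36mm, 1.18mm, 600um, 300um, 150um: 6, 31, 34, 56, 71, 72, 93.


FM = sum(cumulative % retained) / 100
= 363 / 100
= 3.63

3.63


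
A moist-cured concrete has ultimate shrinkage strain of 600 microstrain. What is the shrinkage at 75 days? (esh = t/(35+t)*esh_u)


esh(75) = 75 / (35 + 75) * 600
= 75 / 110 * 600
= 409.1 microstrain

409.1


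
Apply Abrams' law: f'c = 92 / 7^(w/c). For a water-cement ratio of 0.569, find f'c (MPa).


f'c = 92 / 7^0.569
= 92 / 3.026
= 30.4 MPa

30.4


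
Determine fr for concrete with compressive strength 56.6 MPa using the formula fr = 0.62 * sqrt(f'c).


fr = 0.62 * sqrt(56.6)
= 4.664 MPa

4.664


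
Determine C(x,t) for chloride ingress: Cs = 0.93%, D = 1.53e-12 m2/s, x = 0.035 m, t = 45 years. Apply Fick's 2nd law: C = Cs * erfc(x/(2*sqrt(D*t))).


t_seconds = 45 * 365.25 * 24 * 3600 = 1420092000.0 s
arg = 0.035 / (2 * sqrt(1.53e-12 * 1420092000.0))
= 0.3754
erfc(0.3754) = 0.5955
C = 0.93 * 0.5955 = 0.5538%

0.5538


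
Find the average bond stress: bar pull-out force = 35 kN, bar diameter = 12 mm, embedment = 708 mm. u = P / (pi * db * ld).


u = P / (pi * db * ld)
= 35 * 1000 / (pi * 12 * 708)
= 1.311 MPa

1.311


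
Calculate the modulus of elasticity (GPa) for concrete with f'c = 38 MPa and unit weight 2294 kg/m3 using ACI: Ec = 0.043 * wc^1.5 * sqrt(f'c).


Ec = 0.043 * 2294^1.5 * sqrt(38) / 1000
= 29.12 GPa

29.12


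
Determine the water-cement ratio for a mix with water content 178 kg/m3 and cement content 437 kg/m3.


w/c = water / cement
w/c = 178 / 437 = 0.407

0.407


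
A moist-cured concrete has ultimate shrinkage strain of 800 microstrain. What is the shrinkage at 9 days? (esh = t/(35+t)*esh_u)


esh(9) = 9 / (35 + 9) * 800
= 9 / 44 * 800
= 163.6 microstrain

163.6


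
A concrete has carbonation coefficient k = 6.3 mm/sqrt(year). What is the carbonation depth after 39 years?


depth = k * sqrt(t)
= 6.3 * sqrt(39)
= 39.34 mm

39.34


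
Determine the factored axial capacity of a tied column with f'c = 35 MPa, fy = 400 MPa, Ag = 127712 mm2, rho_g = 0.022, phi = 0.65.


Ast = rho * Ag = 0.022 * 127712 = 2809.664 mm2
phi*Pn = 0.65 * 0.80 * (0.85 * 35 * (127712 - 2809.664) + 400 * 2809.664) / 1000
= 2516.65 kN

2516.65


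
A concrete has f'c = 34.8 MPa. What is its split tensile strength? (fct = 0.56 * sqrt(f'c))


fct = 0.56 * sqrt(34.8)
= 0.56 * 5.899
= 3.304 MPa

3.304


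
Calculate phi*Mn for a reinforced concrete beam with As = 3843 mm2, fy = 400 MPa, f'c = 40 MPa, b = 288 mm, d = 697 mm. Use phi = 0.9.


a = As * fy / (0.85 * f'c * b)
= 3843 * 400 / (0.85 * 40 * 288)
= 156.9853 mm
Mn = As * fy * (d - a/2) / 10^6
= 950.7695 kN-m
phi*Mn = 0.9 * 950.7695 = 855.69 kN-m

855.69


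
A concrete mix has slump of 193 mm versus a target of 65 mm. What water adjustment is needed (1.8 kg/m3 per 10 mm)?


Difference = 65 - 193 = -128 mm
Water adjustment = -128 * 1.8 / 10 = -23.0 kg/m3

-23.0


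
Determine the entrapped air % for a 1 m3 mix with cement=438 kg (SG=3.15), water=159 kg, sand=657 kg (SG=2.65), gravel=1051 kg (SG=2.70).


Vol cement = 438 / (3.15 * 1000) = 0.139048 m3
Vol water = 159 / 1000 = 0.159 m3
Vol sand = 657 / (2.65 * 1000) = 0.247925 m3
Vol gravel = 1051 / (2.70 * 1000) = 0.389259 m3
Total solid + water volume = 0.935231 m3
Air = (1 - 0.935231) * 100 = 6.48%

6.48


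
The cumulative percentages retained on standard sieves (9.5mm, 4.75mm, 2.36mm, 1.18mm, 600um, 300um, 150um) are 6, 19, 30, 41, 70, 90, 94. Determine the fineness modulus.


FM = sum(cumulative % retained) / 100
= 350 / 100
= 3.5

3.5


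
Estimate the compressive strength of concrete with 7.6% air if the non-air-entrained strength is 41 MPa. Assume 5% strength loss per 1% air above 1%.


Strength loss = (7.6 - 1) * 5 = 33.0%
f'c = 41 * (1 - 33.0/100)
= 27.47 MPa

27.47


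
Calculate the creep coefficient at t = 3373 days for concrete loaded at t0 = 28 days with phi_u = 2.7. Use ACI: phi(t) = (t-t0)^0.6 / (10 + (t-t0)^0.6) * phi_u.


dt = 3373 - 28 = 3345
phi = 3345^0.6 / (10 + 3345^0.6) * 2.7
= 2.507

2.507


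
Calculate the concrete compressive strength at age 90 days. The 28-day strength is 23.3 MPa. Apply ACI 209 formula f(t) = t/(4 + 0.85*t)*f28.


f(90) = 90 / (4 + 0.85 * 90) * 23.3
= 90 / 80.5 * 23.3
= 26.05 MPa

26.05


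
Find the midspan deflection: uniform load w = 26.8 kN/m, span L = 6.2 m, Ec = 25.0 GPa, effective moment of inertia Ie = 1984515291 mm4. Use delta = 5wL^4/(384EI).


Convert: L = 6.2 m = 6200 mm, Ec = 25.0 GPa = 25000 MPa
delta = 5 * 26.8 * 6200^4 / (384 * 25000 * 1984515291)
= 10.39 mm

10.39


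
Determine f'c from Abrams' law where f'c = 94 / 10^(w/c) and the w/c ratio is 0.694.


f'c = 94 / 10^0.694
= 94 / 4.943
= 19.02 MPa

19.02


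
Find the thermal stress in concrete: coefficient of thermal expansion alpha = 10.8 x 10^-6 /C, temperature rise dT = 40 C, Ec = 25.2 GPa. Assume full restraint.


sigma = alpha * dT * Ec
= 10.8e-6 * 40 * 25.2 * 1000
= 10.886 MPa

10.886


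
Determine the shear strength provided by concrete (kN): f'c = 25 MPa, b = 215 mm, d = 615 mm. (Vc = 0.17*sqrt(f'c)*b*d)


Vc = 0.17 * sqrt(25) * 215 * 615 / 1000
= 112.39 kN

112.39


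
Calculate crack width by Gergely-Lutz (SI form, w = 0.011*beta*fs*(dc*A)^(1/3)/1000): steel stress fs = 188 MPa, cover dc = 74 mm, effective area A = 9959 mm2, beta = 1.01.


w = 0.011 * beta * fs * (dc * A)^(1/3) / 1000
= 0.011 * 1.01 * 188 * (74 * 9959)^(1/3) / 1000
= 0.189 mm

0.189


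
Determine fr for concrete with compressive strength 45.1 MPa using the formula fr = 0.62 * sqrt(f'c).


fr = 0.62 * sqrt(45.1)
= 4.164 MPa

4.164


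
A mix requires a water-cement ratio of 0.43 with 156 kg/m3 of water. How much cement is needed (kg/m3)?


Cement = water / (w/c)
= 156 / 0.43
= 362.8 kg/m3

362.8


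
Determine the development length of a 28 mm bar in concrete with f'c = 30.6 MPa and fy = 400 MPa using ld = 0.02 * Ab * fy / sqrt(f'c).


Ab = pi * 28^2 / 4 = 615.752 mm2
ld = 0.02 * 615.752 * 400 / sqrt(30.6)
= 890.5 mm

890.5


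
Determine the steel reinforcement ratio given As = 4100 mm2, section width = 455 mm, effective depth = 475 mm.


rho = As / (b * d)
= 4100 / (455 * 475)
= 0.019

0.019


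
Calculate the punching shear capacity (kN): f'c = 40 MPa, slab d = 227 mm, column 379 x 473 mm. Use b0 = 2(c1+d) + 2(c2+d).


b0 = 2*(379 + 227) + 2*(473 + 227) = 2612 mm
Vc = 0.33 * sqrt(40) * 2612 * 227 / 1000
= 1237.49 kN

1237.49


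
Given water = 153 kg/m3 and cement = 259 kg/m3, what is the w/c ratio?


w/c = water / cement
w/c = 153 / 259 = 0.591

0.591


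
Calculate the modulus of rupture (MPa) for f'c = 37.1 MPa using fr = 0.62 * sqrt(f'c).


fr = 0.62 * sqrt(37.1)
= 3.776 MPa

3.776


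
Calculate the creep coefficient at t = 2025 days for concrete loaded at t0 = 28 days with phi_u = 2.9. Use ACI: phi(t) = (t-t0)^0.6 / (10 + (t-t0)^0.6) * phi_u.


dt = 2025 - 28 = 1997
phi = 1997^0.6 / (10 + 1997^0.6) * 2.9
= 2.625

2.625


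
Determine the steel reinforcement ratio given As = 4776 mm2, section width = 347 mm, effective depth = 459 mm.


rho = As / (b * d)
= 4776 / (347 * 459)
= 0.03

0.03


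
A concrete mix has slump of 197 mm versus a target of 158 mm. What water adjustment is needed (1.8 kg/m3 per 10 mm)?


Difference = 158 - 197 = -39 mm
Water adjustment = -39 * 1.8 / 10 = -7.0 kg/m3

-7.0


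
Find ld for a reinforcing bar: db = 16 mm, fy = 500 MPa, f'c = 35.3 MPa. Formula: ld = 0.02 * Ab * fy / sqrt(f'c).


Ab = pi * 16^2 / 4 = 201.062 mm2
ld = 0.02 * 201.062 * 500 / sqrt(35.3)
= 338.4 mm

338.4


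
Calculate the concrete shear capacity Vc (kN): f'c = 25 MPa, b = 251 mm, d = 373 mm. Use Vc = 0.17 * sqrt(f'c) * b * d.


Vc = 0.17 * sqrt(25) * 251 * 373 / 1000
= 79.58 kN

79.58


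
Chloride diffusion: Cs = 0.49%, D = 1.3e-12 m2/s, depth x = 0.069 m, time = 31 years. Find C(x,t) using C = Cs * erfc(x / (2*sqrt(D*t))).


t_seconds = 31 * 365.25 * 24 * 3600 = 978285600.0 s
arg = 0.069 / (2 * sqrt(1.3e-12 * 978285600.0))
= 0.9674
erfc(0.9674) = 0.1713
C = 0.49 * 0.1713 = 0.0839%

0.0839


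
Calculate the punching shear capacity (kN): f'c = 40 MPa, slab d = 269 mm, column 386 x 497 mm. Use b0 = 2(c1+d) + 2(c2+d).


b0 = 2*(386 + 269) + 2*(497 + 269) = 2842 mm
Vc = 0.33 * sqrt(40) * 2842 * 269 / 1000
= 1595.59 kN

1595.59


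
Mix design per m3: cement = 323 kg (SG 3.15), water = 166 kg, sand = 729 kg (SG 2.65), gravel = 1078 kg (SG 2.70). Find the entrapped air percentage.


Vol cement = 323 / (3.15 * 1000) = 0.10254 m3
Vol water = 166 / 1000 = 0.166 m3
Vol sand = 729 / (2.65 * 1000) = 0.275094 m3
Vol gravel = 1078 / (2.70 * 1000) = 0.399259 m3
Total solid + water volume = 0.942893 m3
Air = (1 - 0.942893) * 100 = 5.71%

5.71


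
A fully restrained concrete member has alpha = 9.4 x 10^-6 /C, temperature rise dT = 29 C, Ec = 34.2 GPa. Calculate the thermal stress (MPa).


sigma = alpha * dT * Ec
= 9.4e-6 * 29 * 34.2 * 1000
= 9.323 MPa

9.323


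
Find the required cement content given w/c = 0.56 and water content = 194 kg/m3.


Cement = water / (w/c)
= 194 / 0.56
= 346.4 kg/m3

346.4


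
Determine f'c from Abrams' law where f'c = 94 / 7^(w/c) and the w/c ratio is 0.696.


f'c = 94 / 7^0.696
= 94 / 3.874
= 24.26 MPa

24.26


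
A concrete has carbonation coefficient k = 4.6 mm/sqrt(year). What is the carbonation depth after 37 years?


depth = k * sqrt(t)
= 4.6 * sqrt(37)
= 27.98 mm

27.98


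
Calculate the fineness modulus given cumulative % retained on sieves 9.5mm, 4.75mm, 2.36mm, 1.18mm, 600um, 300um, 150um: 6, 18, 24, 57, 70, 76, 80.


FM = sum(cumulative % retained) / 100
= 331 / 100
= 3.31

3.31


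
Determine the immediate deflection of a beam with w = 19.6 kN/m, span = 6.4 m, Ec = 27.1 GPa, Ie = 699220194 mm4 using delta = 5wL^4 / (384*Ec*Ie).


Convert: L = 6.4 m = 6400 mm, Ec = 27.1 GPa = 27100 MPa
delta = 5 * 19.6 * 6400^4 / (384 * 27100 * 699220194)
= 22.6 mm

22.6


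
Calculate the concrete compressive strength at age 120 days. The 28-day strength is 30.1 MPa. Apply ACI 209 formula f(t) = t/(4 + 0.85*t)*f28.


f(120) = 120 / (4 + 0.85 * 120) * 30.1
= 120 / 106.0 * 30.1
= 34.08 MPa

34.08


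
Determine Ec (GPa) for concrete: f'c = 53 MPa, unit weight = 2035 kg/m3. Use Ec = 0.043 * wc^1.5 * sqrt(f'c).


Ec = 0.043 * 2035^1.5 * sqrt(53) / 1000
= 28.74 GPa

28.74


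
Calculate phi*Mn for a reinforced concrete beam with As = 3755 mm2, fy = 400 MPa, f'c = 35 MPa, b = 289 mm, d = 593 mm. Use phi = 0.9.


a = As * fy / (0.85 * f'c * b)
= 3755 * 400 / (0.85 * 35 * 289)
= 174.6969 mm
Mn = As * fy * (d - a/2) / 10^6
= 759.4887 kN-m
phi*Mn = 0.9 * 759.4887 = 683.54 kN-m

683.54


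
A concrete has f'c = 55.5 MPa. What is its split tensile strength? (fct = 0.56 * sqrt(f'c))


fct = 0.56 * sqrt(55.5)
= 0.56 * 7.45
= 4.172 MPa

4.172


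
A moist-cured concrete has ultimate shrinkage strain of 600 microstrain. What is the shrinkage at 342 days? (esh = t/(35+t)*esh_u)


esh(342) = 342 / (35 + 342) * 600
= 342 / 377 * 600
= 544.3 microstrain

544.3


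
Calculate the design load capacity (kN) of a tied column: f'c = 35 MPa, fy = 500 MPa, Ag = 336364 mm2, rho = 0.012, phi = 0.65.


Ast = rho * Ag = 0.012 * 336364 = 4036.368 mm2
phi*Pn = 0.65 * 0.80 * (0.85 * 35 * (336364 - 4036.368) + 500 * 4036.368) / 1000
= 6190.56 kN

6190.56


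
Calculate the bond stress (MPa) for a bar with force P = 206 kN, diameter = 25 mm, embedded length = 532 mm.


u = P / (pi * db * ld)
= 206 * 1000 / (pi * 25 * 532)
= 4.93 MPa

4.93


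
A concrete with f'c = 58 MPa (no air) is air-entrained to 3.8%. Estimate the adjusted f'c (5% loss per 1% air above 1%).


Strength loss = (3.8 - 1) * 5 = 14.0%
f'c = 58 * (1 - 14.0/100)
= 49.88 MPa

49.88


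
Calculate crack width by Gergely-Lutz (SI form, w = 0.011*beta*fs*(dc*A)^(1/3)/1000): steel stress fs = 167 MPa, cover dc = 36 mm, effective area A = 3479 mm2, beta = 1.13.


w = 0.011 * beta * fs * (dc * A)^(1/3) / 1000
= 0.011 * 1.13 * 167 * (36 * 3479)^(1/3) / 1000
= 0.104 mm

0.104


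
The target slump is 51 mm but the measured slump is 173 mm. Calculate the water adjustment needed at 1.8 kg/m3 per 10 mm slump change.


Difference = 51 - 173 = -122 mm
Water adjustment = -122 * 1.8 / 10 = -22.0 kg/m3

-22.0


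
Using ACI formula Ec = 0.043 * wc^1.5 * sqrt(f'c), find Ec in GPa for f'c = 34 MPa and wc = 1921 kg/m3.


Ec = 0.043 * 1921^1.5 * sqrt(34) / 1000
= 21.11 GPa

21.11


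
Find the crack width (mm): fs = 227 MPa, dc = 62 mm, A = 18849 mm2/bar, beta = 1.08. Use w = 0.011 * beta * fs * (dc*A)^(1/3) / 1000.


w = 0.011 * beta * fs * (dc * A)^(1/3) / 1000
= 0.011 * 1.08 * 227 * (62 * 18849)^(1/3) / 1000
= 0.284 mm

0.284


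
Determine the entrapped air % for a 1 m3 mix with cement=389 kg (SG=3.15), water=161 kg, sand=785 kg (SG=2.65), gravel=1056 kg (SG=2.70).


Vol cement = 389 / (3.15 * 1000) = 0.123492 m3
Vol water = 161 / 1000 = 0.161 m3
Vol sand = 785 / (2.65 * 1000) = 0.296226 m3
Vol gravel = 1056 / (2.70 * 1000) = 0.391111 m3
Total solid + water volume = 0.97183 m3
Air = (1 - 0.97183) * 100 = 2.82%

2.82


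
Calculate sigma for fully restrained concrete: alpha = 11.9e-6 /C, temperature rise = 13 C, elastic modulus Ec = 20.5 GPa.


sigma = alpha * dT * Ec
= 11.9e-6 * 13 * 20.5 * 1000
= 3.171 MPa

3.171


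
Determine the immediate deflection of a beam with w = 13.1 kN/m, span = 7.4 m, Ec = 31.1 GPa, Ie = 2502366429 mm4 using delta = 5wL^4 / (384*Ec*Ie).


Convert: L = 7.4 m = 7400 mm, Ec = 31.1 GPa = 31100 MPa
delta = 5 * 13.1 * 7400^4 / (384 * 31100 * 2502366429)
= 6.57 mm

6.57


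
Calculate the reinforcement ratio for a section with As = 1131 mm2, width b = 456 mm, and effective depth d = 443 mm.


rho = As / (b * d)
= 1131 / (456 * 443)
= 0.0056

0.0056


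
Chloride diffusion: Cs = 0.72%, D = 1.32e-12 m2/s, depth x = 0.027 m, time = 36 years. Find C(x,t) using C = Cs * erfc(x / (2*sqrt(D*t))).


t_seconds = 36 * 365.25 * 24 * 3600 = 1136073600.0 s
arg = 0.027 / (2 * sqrt(1.32e-12 * 1136073600.0))
= 0.3486
erfc(0.3486) = 0.622
C = 0.72 * 0.622 = 0.4478%

0.4478


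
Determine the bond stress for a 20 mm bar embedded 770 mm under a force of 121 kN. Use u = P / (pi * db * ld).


u = P / (pi * db * ld)
= 121 * 1000 / (pi * 20 * 770)
= 2.501 MPa

2.501


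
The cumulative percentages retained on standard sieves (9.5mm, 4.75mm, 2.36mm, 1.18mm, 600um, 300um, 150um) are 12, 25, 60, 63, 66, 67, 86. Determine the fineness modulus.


FM = sum(cumulative % retained) / 100
= 379 / 100
= 3.79

3.79


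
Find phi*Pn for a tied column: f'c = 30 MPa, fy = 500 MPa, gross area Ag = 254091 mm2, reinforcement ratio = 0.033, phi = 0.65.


Ast = rho * Ag = 0.033 * 254091 = 8385.003 mm2
phi*Pn = 0.65 * 0.80 * (0.85 * 30 * (254091 - 8385.003) + 500 * 8385.003) / 1000
= 5438.16 kN

5438.16


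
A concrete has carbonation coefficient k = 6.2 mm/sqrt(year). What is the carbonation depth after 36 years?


depth = k * sqrt(t)
= 6.2 * sqrt(36)
= 37.2 mm

37.2


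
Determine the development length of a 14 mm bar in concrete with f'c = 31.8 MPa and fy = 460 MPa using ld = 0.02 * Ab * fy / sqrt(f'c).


Ab = pi * 14^2 / 4 = 153.938 mm2
ld = 0.02 * 153.938 * 460 / sqrt(31.8)
= 251.1 mm

251.1


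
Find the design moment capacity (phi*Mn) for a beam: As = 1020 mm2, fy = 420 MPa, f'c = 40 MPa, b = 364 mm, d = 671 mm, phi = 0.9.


a = As * fy / (0.85 * f'c * b)
= 1020 * 420 / (0.85 * 40 * 364)
= 34.6154 mm
Mn = As * fy * (d - a/2) / 10^6
= 280.0418 kN-m
phi*Mn = 0.9 * 280.0418 = 252.04 kN-m

252.04


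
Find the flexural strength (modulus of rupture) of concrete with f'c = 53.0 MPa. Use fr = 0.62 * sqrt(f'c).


fr = 0.62 * sqrt(53.0)
= 4.514 MPa

4.514


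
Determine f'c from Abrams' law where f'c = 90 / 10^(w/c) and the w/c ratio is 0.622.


f'c = 90 / 10^0.622
= 90 / 4.188
= 21.49 MPa

21.49


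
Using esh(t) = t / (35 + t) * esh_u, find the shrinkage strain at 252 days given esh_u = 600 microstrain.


esh(252) = 252 / (35 + 252) * 600
= 252 / 287 * 600
= 526.8 microstrain

526.8


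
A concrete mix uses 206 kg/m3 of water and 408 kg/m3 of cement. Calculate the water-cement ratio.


w/c = water / cement
w/c = 206 / 408 = 0.505

0.505


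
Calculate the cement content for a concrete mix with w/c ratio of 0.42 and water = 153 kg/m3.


Cement = water / (w/c)
= 153 / 0.42
= 364.3 kg/m3

364.3


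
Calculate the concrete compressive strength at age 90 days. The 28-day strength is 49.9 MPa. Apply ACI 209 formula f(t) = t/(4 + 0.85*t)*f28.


f(90) = 90 / (4 + 0.85 * 90) * 49.9
= 90 / 80.5 * 49.9
= 55.79 MPa

55.79


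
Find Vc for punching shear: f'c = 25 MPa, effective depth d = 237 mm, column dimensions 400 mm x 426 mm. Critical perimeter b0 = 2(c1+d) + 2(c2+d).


b0 = 2*(400 + 237) + 2*(426 + 237) = 2600 mm
Vc = 0.33 * sqrt(25) * 2600 * 237 / 1000
= 1016.73 kN

1016.73


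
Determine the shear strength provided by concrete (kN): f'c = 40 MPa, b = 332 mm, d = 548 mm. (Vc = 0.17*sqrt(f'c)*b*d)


Vc = 0.17 * sqrt(40) * 332 * 548 / 1000
= 195.61 kN

195.61


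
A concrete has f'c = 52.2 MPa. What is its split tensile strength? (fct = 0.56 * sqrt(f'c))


fct = 0.56 * sqrt(52.2)
= 0.56 * 7.225
= 4.046 MPa

4.046


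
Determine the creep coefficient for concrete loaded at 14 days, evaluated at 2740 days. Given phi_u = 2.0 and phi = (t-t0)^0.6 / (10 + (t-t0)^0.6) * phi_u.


dt = 2740 - 14 = 2726
phi = 2726^0.6 / (10 + 2726^0.6) * 2.0
= 1.84

1.84


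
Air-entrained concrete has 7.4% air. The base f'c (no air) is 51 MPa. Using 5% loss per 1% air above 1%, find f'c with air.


Strength loss = (7.4 - 1) * 5 = 32.0%
f'c = 51 * (1 - 32.0/100)
= 34.68 MPa

34.68


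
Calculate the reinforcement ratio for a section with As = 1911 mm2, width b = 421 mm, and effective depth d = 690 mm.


rho = As / (b * d)
= 1911 / (421 * 690)
= 0.0066

0.0066


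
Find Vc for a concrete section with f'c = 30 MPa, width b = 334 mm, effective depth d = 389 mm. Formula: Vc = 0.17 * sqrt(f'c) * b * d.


Vc = 0.17 * sqrt(30) * 334 * 389 / 1000
= 120.98 kN

120.98


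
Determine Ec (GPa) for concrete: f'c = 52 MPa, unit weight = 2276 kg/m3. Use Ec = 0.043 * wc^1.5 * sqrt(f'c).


Ec = 0.043 * 2276^1.5 * sqrt(52) / 1000
= 33.67 GPa

33.67


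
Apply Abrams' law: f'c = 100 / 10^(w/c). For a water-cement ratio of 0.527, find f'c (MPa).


f'c = 100 / 10^0.527
= 100 / 3.365
= 29.72 MPa

29.72


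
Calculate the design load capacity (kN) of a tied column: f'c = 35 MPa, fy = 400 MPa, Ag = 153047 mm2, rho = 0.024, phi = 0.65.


Ast = rho * Ag = 0.024 * 153047 = 3673.128 mm2
phi*Pn = 0.65 * 0.80 * (0.85 * 35 * (153047 - 3673.128) + 400 * 3673.128) / 1000
= 3074.82 kN

3074.82


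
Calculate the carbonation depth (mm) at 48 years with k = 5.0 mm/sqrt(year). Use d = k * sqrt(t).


depth = k * sqrt(t)
= 5.0 * sqrt(48)
= 34.64 mm

34.64


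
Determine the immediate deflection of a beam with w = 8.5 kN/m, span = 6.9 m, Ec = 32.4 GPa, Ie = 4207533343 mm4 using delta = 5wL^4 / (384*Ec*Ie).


Convert: L = 6.9 m = 6900 mm, Ec = 32.4 GPa = 32400 MPa
delta = 5 * 8.5 * 6900^4 / (384 * 32400 * 4207533343)
= 1.84 mm

1.84


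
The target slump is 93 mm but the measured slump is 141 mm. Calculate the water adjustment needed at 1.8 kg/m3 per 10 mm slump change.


Difference = 93 - 141 = -48 mm
Water adjustment = -48 * 1.8 / 10 = -8.6 kg/m3

-8.6


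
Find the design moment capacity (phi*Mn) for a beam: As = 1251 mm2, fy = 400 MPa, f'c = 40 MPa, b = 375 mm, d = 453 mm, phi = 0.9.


a = As * fy / (0.85 * f'c * b)
= 1251 * 400 / (0.85 * 40 * 375)
= 39.2471 mm
Mn = As * fy * (d - a/2) / 10^6
= 216.8616 kN-m
phi*Mn = 0.9 * 216.8616 = 195.18 kN-m

195.18


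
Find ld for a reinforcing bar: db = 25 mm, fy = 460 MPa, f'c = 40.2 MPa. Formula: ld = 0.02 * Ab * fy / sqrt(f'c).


Ab = pi * 25^2 / 4 = 490.874 mm2
ld = 0.02 * 490.874 * 460 / sqrt(40.2)
= 712.3 mm

712.3


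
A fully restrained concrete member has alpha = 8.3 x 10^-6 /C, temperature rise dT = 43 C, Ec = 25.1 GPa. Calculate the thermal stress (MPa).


sigma = alpha * dT * Ec
= 8.3e-6 * 43 * 25.1 * 1000
= 8.958 MPa

8.958


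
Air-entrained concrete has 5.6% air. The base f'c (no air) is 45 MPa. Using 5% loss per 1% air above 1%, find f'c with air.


Strength loss = (5.6 - 1) * 5 = 23.0%
f'c = 45 * (1 - 23.0/100)
= 34.65 MPa

34.65


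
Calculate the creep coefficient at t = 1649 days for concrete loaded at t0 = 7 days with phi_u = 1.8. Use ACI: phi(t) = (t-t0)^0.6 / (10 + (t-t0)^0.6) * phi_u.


dt = 1649 - 7 = 1642
phi = 1642^0.6 / (10 + 1642^0.6) * 1.8
= 1.61

1.61


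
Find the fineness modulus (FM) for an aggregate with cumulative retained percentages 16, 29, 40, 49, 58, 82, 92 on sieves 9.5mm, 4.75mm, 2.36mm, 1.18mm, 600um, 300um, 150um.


FM = sum(cumulative % retained) / 100
= 366 / 100
= 3.66

3.66


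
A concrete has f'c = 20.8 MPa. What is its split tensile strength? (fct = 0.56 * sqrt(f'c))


fct = 0.56 * sqrt(20.8)
= 0.56 * 4.561
= 2.554 MPa

2.554


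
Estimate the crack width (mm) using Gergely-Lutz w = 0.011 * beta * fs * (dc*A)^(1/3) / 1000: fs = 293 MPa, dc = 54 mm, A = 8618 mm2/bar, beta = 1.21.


w = 0.011 * beta * fs * (dc * A)^(1/3) / 1000
= 0.011 * 1.21 * 293 * (54 * 8618)^(1/3) / 1000
= 0.302 mm

0.302


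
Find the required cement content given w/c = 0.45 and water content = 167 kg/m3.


Cement = water / (w/c)
= 167 / 0.45
= 371.1 kg/m3

371.1


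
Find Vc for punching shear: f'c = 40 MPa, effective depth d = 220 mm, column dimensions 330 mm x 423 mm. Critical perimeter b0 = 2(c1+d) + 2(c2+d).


b0 = 2*(330 + 220) + 2*(423 + 220) = 2386 mm
Vc = 0.33 * sqrt(40) * 2386 * 220 / 1000
= 1095.56 kN

1095.56


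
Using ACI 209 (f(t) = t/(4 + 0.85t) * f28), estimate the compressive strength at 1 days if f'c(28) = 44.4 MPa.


f(1) = 1 / (4 + 0.85 * 1) * 44.4
= 1 / 4.85 * 44.4
= 9.15 MPa

9.15


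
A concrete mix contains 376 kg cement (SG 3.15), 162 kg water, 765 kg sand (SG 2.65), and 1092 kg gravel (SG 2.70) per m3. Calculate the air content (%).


Vol cement = 376 / (3.15 * 1000) = 0.119365 m3
Vol water = 162 / 1000 = 0.162 m3
Vol sand = 765 / (2.65 * 1000) = 0.288679 m3
Vol gravel = 1092 / (2.70 * 1000) = 0.404444 m3
Total solid + water volume = 0.974489 m3
Air = (1 - 0.974489) * 100 = 2.55%

2.55


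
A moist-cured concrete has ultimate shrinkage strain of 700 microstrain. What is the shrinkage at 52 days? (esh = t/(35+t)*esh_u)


esh(52) = 52 / (35 + 52) * 700
= 52 / 87 * 700
= 418.4 microstrain

418.4


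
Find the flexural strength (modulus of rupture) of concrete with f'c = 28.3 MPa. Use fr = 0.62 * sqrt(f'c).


fr = 0.62 * sqrt(28.3)
= 3.298 MPa

3.298


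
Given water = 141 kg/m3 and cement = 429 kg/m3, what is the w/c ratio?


w/c = water / cement
w/c = 141 / 429 = 0.329

0.329


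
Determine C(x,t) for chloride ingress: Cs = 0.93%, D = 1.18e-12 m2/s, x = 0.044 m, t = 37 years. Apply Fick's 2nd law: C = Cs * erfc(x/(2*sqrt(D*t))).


t_seconds = 37 * 365.25 * 24 * 3600 = 1167631200.0 s
arg = 0.044 / (2 * sqrt(1.18e-12 * 1167631200.0))
= 0.5927
erfc(0.5927) = 0.4019
C = 0.93 * 0.4019 = 0.3738%

0.3738
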